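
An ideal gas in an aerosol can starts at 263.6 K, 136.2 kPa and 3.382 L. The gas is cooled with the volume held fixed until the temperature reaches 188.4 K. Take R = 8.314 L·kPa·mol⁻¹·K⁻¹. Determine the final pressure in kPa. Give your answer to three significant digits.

P₂ ≈ 97.3 kPa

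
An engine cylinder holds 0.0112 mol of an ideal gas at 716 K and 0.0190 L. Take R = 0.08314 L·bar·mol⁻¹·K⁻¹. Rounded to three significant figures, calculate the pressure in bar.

PV = nRT ⇒ P = nRT/V = (0.0112 × 0.08314 × 716) / 0.0190

P ≈ 35.1 bar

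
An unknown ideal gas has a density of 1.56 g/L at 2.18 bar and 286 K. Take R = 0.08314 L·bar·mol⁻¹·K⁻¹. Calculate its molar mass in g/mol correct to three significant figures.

M ≈ 17.0 g/mol

ρ = PM/(RT) ⇒ M = ρRT/P = (1.56 × 0.08314 × 286.0) / 2.18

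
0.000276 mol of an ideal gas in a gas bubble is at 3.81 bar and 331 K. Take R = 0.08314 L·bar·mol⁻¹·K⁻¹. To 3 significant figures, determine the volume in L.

PV = nRT ⇒ V = nRT/P = (0.000276 × 0.08314 × 331) / 3.81

V ≈ 0.00199 L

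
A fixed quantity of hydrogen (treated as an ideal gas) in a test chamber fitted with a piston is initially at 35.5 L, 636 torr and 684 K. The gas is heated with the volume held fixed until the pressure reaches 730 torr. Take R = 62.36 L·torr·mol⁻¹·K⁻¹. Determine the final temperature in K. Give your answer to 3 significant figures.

Isochoric, so P/T is constant: V₂ = V₁; T₂ = T₁·(P₂/P₁) = 785.1 K.

T₂ ≈ 785 K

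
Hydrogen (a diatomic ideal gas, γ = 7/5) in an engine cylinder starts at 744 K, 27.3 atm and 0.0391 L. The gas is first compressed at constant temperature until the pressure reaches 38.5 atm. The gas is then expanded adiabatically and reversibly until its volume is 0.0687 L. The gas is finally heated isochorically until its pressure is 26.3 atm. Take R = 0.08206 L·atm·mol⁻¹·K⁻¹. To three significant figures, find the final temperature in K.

T₄ ≈ 1.26e+03 K

Isothermal, so P V is constant: T₂ = T₁; V₂ = V₁·(P₁/P₂) = 0.02773 L.
Adiabatic (γ = 7/5), T V^(γ−1) and P V^γ constant: T₃ = T₂·(V₂/V₃)^(γ−1) = 517.5 K; P₃ = P₂·(V₂/V₃)^γ = 10.81 atm.
V constant ⇒ P ∝ T: V₄ = V₃; T₄ = T₃·(P₄/P₃) = 1259 K.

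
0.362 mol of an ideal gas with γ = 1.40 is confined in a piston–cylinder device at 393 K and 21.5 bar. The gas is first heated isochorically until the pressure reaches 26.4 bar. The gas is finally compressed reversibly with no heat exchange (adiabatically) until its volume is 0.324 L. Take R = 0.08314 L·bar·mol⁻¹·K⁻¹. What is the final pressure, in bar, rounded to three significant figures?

P₃ ≈ 55.4 bar

From PV = nRT: V₁ = nRT₁/P₁ = 0.5501 L.
Isochoric, so P/T is constant: V₂ = V₁; T₂ = T₁·(P₂/P₁) = 482.6 K.
Adiabatic (γ = 1.40), T V^(γ−1) and P V^γ constant: T₃ = T₂·(V₂/V₃)^(γ−1) = 596.4 K; P₃ = P₂·(V₂/V₃)^γ = 55.40 bar.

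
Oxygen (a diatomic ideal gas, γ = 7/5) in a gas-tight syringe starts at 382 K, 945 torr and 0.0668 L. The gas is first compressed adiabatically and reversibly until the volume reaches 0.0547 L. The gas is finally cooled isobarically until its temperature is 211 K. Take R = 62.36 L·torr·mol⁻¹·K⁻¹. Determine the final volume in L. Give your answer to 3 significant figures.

V₃ ≈ 0.0279 L

Reversible adiabatic, γ = 7/5: T₂ = T₁·(V₁/V₂)^(γ−1) = 413.8 K; P₂ = P₁·(V₁/V₂)^γ = 1250 torr.
Isobaric, so V/T is constant: P₃ = P₂; V₃ = V₂·(T₃/T₂) = 0.02789 L.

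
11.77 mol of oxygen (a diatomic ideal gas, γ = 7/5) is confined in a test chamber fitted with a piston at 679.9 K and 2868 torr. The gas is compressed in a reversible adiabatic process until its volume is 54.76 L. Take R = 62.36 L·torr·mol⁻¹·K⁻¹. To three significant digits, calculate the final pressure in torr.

P₂ ≈ 1.45e+04 torr

From PV = nRT: V₁ = nRT₁/P₁ = 174.0 L.
Adiabatic (γ = 7/5), T V^(γ−1) and P V^γ constant: T₂ = T₁·(V₁/V₂)^(γ−1) = 1080 K; P₂ = P₁·(V₁/V₂)^γ = 1.447e+04 torr.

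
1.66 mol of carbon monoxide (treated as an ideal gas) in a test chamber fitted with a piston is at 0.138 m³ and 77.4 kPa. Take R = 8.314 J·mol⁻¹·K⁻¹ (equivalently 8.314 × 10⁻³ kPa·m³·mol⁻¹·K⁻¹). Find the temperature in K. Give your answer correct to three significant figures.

PV = nRT ⇒ T = PV/(nR) = (77.4 × 0.138) / (1.66 × 8.314 × 10⁻³)

T ≈ 774 K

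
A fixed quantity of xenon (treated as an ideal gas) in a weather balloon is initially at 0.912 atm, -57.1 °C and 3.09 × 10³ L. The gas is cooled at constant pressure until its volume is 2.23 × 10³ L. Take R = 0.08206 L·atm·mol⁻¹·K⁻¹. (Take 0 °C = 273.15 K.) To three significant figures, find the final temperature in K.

Convert: T₁ = 216.0 K.
Isobaric, so V/T is constant: P₂ = P₁; T₂ = T₁·(V₂/V₁) = 155.9 K.

T₂ ≈ 156 K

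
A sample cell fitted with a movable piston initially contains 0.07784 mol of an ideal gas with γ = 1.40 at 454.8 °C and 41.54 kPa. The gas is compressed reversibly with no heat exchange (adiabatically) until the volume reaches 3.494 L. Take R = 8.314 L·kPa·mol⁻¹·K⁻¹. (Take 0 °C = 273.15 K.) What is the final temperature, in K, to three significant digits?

Convert: T₁ = 728.0 K.
From PV = nRT: V₁ = nRT₁/P₁ = 11.34 L.
Reversible adiabatic, γ = 1.40: T₂ = T₁·(V₁/V₂)^(γ−1) = 1166 K; P₂ = P₁·(V₁/V₂)^γ = 215.9 kPa.

T₂ ≈ 1.17e+03 K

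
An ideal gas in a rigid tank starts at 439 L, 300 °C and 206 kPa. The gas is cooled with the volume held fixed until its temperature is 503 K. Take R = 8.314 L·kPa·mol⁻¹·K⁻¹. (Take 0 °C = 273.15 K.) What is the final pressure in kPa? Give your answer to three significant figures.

P₂ ≈ 181 kPa

Convert: T₁ = 573.1 K.
V constant ⇒ P ∝ T: V₂ = V₁; P₂ = P₁·(T₂/T₁) = 180.8 kPa.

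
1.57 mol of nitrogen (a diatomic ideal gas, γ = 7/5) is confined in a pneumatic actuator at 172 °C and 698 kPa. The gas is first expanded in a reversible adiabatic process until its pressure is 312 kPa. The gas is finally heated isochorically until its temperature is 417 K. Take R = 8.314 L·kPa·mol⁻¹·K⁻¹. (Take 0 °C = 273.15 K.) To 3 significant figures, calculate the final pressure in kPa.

Convert: T₁ = 445.1 K.
From PV = nRT: V₁ = nRT₁/P₁ = 8.325 L.
Reversible adiabatic, γ = 7/5: T₂ = T₁·(P₂/P₁)^((γ−1)/γ) = 353.7 K; V₂ = V₁·(P₁/P₂)^(1/γ) = 14.80 L.
V constant ⇒ P ∝ T: V₃ = V₂; P₃ = P₂·(T₃/T₂) = 367.9 kPa.

P₃ ≈ 368 kPa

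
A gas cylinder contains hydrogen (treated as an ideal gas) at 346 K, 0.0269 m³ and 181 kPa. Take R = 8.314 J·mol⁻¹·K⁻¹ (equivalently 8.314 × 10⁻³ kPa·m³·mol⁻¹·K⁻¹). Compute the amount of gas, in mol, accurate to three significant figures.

PV = nRT ⇒ n = PV/(RT) = (181 × 0.0269) / (8.314 × 10⁻³ × 346)

n ≈ 1.69 mol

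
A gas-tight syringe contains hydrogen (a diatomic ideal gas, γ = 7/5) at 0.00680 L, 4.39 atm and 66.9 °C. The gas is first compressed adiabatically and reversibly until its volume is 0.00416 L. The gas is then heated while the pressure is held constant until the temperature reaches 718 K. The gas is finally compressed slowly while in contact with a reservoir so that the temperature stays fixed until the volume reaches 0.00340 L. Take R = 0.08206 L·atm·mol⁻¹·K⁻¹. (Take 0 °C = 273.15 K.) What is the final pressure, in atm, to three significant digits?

Convert: T₁ = 340.0 K.
Adiabatic (γ = 7/5), T V^(γ−1) and P V^γ constant: T₂ = T₁·(V₁/V₂)^(γ−1) = 413.9 K; P₂ = P₁·(V₁/V₂)^γ = 8.735 atm.
P constant ⇒ V ∝ T: P₃ = P₂; V₃ = V₂·(T₃/T₂) = 0.007216 L.
Isothermal, so P V is constant: T₄ = T₃; P₄ = P₃·(V₃/V₄) = 18.54 atm.

P₄ ≈ 18.5 atm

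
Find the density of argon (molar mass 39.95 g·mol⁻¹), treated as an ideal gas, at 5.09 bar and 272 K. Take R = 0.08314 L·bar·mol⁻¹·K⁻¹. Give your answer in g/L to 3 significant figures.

ρ ≈ 8.99 g/L

ρ = PM/(RT) = (5.09 × 39.95) / (0.08314 × 272.0)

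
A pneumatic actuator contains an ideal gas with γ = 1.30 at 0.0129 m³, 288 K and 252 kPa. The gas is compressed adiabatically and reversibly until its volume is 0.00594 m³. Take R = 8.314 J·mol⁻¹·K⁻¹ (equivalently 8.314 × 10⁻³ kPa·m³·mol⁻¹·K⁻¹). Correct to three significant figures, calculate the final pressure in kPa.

P₂ ≈ 691 kPa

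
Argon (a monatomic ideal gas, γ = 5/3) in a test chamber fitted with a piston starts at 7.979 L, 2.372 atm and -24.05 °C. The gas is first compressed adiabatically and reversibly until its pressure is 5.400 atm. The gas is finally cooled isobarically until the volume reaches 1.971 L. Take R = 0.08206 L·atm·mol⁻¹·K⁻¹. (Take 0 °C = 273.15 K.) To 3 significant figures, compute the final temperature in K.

Convert: T₁ = 249.1 K.
Adiabatic (γ = 5/3), T V^(γ−1) and P V^γ constant: T₂ = T₁·(P₂/P₁)^((γ−1)/γ) = 346.2 K; V₂ = V₁·(P₁/P₂)^(1/γ) = 4.871 L.
Isobaric, so V/T is constant: P₃ = P₂; T₃ = T₂·(V₃/V₂) = 140.1 K.

T₃ ≈ 140 K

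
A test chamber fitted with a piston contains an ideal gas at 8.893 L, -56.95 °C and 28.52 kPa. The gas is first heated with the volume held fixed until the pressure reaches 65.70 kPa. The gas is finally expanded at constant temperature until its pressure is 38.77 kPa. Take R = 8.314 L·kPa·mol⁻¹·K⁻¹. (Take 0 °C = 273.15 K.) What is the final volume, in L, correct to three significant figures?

V₃ ≈ 15.1 L

Convert: T₁ = 216.2 K.
V constant ⇒ P ∝ T: V₂ = V₁; T₂ = T₁·(P₂/P₁) = 498.0 K.
Isothermal, so P V is constant: T₃ = T₂; V₃ = V₂·(P₂/P₃) = 15.07 L.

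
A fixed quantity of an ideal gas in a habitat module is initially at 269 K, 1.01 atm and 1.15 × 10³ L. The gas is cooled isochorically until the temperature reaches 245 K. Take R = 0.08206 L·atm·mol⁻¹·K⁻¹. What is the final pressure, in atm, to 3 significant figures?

P₂ ≈ 0.920 atm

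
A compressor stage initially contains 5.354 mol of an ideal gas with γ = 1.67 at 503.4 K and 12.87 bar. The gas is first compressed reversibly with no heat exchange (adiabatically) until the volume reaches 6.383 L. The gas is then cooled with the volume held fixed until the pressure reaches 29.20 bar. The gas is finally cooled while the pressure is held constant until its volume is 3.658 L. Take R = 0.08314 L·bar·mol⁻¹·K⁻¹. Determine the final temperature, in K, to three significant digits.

From PV = nRT: V₁ = nRT₁/P₁ = 17.41 L.
Adiabatic (γ = 1.67), T V^(γ−1) and P V^γ constant: T₂ = T₁·(V₁/V₂)^(γ−1) = 986.0 K; P₂ = P₁·(V₁/V₂)^γ = 68.76 bar.
V constant ⇒ P ∝ T: V₃ = V₂; T₃ = T₂·(P₃/P₂) = 418.7 K.
Isobaric, so V/T is constant: P₄ = P₃; T₄ = T₃·(V₄/V₃) = 240.0 K.

T₄ ≈ 240 K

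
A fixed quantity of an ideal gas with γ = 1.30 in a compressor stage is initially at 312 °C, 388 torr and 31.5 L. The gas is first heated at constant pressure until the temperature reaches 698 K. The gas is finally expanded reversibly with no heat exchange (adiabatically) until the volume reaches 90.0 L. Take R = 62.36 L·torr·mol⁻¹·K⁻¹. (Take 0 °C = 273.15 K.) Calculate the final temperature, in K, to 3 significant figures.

T₃ ≈ 537 K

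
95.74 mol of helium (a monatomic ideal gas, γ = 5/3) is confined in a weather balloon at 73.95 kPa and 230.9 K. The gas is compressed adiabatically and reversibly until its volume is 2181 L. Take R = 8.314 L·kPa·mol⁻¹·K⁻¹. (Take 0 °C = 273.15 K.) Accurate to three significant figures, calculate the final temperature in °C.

From PV = nRT: V₁ = nRT₁/P₁ = 2485 L.
Reversible adiabatic, γ = 5/3: T₂ = T₁·(V₁/V₂)^(γ−1) = 251.9 K; P₂ = P₁·(V₁/V₂)^γ = 91.94 kPa.

T₂ ≈ -21.2 °C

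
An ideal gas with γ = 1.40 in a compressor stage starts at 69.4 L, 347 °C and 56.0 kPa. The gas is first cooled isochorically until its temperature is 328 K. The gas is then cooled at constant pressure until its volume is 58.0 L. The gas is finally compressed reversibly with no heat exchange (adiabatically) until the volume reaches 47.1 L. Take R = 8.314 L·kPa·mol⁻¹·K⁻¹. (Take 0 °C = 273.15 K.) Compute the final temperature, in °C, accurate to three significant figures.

T₄ ≈ 24.8 °C

Convert: T₁ = 620.1 K.
V constant ⇒ P ∝ T: V₂ = V₁; P₂ = P₁·(T₂/T₁) = 29.62 kPa.
Isobaric, so V/T is constant: P₃ = P₂; T₃ = T₂·(V₃/V₂) = 274.1 K.
Reversible adiabatic, γ = 1.40: T₄ = T₃·(V₃/V₄)^(γ−1) = 297.9 K; P₄ = P₃·(V₃/V₄)^γ = 39.64 kPa.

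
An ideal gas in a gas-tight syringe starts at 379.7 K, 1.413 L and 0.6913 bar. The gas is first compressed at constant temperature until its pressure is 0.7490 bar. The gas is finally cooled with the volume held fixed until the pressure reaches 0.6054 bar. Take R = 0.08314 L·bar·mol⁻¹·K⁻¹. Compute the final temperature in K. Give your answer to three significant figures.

T₃ ≈ 307 K

Isothermal, so P V is constant: T₂ = T₁; V₂ = V₁·(P₁/P₂) = 1.304 L.
V constant ⇒ P ∝ T: V₃ = V₂; T₃ = T₂·(P₃/P₂) = 306.9 K.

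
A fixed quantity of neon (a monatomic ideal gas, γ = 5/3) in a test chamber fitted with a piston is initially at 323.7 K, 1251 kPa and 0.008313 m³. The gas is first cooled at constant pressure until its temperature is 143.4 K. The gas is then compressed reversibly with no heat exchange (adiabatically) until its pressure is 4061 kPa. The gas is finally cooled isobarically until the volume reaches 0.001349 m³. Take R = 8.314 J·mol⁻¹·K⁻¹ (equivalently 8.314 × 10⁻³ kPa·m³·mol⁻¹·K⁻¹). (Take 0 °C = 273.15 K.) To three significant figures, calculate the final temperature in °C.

P constant ⇒ V ∝ T: P₂ = P₁; V₂ = V₁·(T₂/T₁) = 0.003683 m³.
Adiabatic (γ = 5/3), T V^(γ−1) and P V^γ constant: T₃ = T₂·(P₃/P₂)^((γ−1)/γ) = 229.7 K; V₃ = V₂·(P₂/P₃)^(1/γ) = 0.001817 m³.
Isobaric, so V/T is constant: P₄ = P₃; T₄ = T₃·(V₄/V₃) = 170.5 K.

T₄ ≈ -103 °C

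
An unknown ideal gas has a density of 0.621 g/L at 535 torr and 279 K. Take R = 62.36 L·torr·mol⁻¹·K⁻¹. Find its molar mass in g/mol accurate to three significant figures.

ρ = PM/(RT) ⇒ M = ρRT/P = (0.621 × 62.36 × 279.0) / 535

M ≈ 20.2 g/mol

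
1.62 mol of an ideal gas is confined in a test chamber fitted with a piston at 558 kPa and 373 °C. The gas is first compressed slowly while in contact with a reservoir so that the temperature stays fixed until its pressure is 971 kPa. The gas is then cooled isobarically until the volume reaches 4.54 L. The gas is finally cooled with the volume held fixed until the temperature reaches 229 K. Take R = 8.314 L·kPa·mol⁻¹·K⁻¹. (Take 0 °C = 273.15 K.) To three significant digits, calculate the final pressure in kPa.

P₄ ≈ 679 kPa

Convert: T₁ = 646.1 K.
From PV = nRT: V₁ = nRT₁/P₁ = 15.60 L.
Isothermal, so P V is constant: T₂ = T₁; V₂ = V₁·(P₁/P₂) = 8.963 L.
Isobaric, so V/T is constant: P₃ = P₂; T₃ = T₂·(V₃/V₂) = 327.3 K.
Isochoric, so P/T is constant: V₄ = V₃; P₄ = P₃·(T₄/T₃) = 679.4 kPa.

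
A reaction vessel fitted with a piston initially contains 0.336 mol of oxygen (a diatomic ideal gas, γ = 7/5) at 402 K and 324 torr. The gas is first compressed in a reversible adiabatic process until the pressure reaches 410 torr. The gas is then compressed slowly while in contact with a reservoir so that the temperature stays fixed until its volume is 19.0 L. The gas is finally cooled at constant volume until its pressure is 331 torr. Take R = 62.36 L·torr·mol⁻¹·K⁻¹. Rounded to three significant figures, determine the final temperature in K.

T₄ ≈ 300 K

From PV = nRT: V₁ = nRT₁/P₁ = 26.00 L.
Reversible adiabatic, γ = 7/5: T₂ = T₁·(P₂/P₁)^((γ−1)/γ) = 430.0 K; V₂ = V₁·(P₁/P₂)^(1/γ) = 21.97 L.
Isothermal, so P V is constant: T₃ = T₂; P₃ = P₂·(V₂/V₃) = 474.2 torr.
V constant ⇒ P ∝ T: V₄ = V₃; T₄ = T₃·(P₄/P₃) = 300.1 K.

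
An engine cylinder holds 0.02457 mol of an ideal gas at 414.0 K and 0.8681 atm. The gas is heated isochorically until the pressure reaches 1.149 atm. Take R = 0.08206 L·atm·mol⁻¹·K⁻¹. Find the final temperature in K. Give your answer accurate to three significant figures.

T₂ ≈ 548 K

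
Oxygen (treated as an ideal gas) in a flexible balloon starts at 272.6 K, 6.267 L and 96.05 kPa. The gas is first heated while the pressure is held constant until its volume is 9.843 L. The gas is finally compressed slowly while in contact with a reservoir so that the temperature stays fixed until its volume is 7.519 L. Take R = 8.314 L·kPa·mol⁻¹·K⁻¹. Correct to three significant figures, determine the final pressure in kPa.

P₃ ≈ 126 kPa

P constant ⇒ V ∝ T: P₂ = P₁; T₂ = T₁·(V₂/V₁) = 428.1 K.
T constant ⇒ Boyle's law P V = const: T₃ = T₂; P₃ = P₂·(V₂/V₃) = 125.7 kPa.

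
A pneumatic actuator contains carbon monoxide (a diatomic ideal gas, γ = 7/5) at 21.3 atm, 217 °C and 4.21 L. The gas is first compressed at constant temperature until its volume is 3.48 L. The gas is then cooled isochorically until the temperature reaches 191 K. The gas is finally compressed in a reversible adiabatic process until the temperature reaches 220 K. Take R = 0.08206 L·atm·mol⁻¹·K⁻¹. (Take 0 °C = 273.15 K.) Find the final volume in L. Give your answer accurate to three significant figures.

V₄ ≈ 2.44 L

Convert: T₁ = 490.1 K.
Isothermal, so P V is constant: T₂ = T₁; P₂ = P₁·(V₁/V₂) = 25.77 atm.
V constant ⇒ P ∝ T: V₃ = V₂; P₃ = P₂·(T₃/T₂) = 10.04 atm.
Adiabatic (γ = 7/5), T V^(γ−1) and P V^γ constant: P₄ = P₃·(T₄/T₃)^(γ/(γ−1)) = 16.47 atm; V₄ = V₃·(T₃/T₄)^(1/(γ−1)) = 2.444 L.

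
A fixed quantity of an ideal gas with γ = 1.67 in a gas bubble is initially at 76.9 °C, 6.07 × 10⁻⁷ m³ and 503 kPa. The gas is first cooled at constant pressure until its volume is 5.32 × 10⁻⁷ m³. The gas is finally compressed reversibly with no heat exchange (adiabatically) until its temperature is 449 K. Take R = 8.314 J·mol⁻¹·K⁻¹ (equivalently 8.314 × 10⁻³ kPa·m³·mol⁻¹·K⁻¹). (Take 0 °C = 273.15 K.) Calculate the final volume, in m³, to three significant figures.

V₃ ≈ 3.01e-07 m³

Convert: T₁ = 350.0 K.
Isobaric, so V/T is constant: P₂ = P₁; T₂ = T₁·(V₂/V₁) = 306.8 K.
Reversible adiabatic, γ = 1.67: P₃ = P₂·(T₃/T₂)^(γ/(γ−1)) = 1300 kPa; V₃ = V₂·(T₂/T₃)^(1/(γ−1)) = 3.013e-07 m³.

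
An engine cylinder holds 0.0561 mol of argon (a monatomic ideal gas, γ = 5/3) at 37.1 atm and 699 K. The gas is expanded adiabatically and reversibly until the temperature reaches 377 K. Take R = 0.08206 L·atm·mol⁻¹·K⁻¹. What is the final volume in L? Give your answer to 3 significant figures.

V₂ ≈ 0.219 L

From PV = nRT: V₁ = nRT₁/P₁ = 0.08674 L.
Adiabatic (γ = 5/3), T V^(γ−1) and P V^γ constant: P₂ = P₁·(T₂/T₁)^(γ/(γ−1)) = 7.926 atm; V₂ = V₁·(T₁/T₂)^(1/(γ−1)) = 0.2190 L.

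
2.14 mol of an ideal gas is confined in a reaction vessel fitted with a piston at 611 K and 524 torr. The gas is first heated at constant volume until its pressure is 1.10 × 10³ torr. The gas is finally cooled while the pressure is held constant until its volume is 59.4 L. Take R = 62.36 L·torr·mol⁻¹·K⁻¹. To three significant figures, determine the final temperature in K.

From PV = nRT: V₁ = nRT₁/P₁ = 155.6 L.
V constant ⇒ P ∝ T: V₂ = V₁; T₂ = T₁·(P₂/P₁) = 1283 K.
P constant ⇒ V ∝ T: P₃ = P₂; T₃ = T₂·(V₃/V₂) = 489.6 K.

T₃ ≈ 490 K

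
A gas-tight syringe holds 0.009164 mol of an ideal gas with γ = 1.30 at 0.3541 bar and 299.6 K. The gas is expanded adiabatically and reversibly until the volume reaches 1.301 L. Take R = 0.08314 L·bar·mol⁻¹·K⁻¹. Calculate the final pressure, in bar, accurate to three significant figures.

From PV = nRT: V₁ = nRT₁/P₁ = 0.6446 L.
Reversible adiabatic, γ = 1.30: T₂ = T₁·(V₁/V₂)^(γ−1) = 242.7 K; P₂ = P₁·(V₁/V₂)^γ = 0.1421 bar.

P₂ ≈ 0.142 bar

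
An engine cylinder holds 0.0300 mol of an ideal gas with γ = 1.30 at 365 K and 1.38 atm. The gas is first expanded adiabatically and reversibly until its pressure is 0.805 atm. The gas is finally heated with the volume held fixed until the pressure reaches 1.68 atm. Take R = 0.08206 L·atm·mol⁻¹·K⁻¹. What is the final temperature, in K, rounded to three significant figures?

T₃ ≈ 673 K

From PV = nRT: V₁ = nRT₁/P₁ = 0.6511 L.
Reversible adiabatic, γ = 1.30: T₂ = T₁·(P₂/P₁)^((γ−1)/γ) = 322.3 K; V₂ = V₁·(P₁/P₂)^(1/γ) = 0.9857 L.
V constant ⇒ P ∝ T: V₃ = V₂; T₃ = T₂·(P₃/P₂) = 672.6 K.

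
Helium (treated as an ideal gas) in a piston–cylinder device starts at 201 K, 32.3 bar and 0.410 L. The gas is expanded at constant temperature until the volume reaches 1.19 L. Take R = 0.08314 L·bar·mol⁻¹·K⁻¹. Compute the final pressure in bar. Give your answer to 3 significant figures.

P₂ ≈ 11.1 bar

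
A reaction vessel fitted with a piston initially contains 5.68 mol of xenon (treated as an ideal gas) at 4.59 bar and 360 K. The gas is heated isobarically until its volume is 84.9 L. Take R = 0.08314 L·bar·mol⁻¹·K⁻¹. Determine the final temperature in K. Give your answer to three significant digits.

From PV = nRT: V₁ = nRT₁/P₁ = 37.04 L.
Isobaric, so V/T is constant: P₂ = P₁; T₂ = T₁·(V₂/V₁) = 825.2 K.

T₂ ≈ 825 K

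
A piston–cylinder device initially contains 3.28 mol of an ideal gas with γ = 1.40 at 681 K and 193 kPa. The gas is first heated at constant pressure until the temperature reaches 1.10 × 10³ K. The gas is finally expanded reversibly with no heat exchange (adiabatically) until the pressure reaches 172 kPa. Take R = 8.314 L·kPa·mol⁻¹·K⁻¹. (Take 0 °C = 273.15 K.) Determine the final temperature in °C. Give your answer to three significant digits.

T₃ ≈ 791 °C

From PV = nRT: V₁ = nRT₁/P₁ = 96.22 L.
P constant ⇒ V ∝ T: P₂ = P₁; V₂ = V₁·(T₂/T₁) = 155.4 L.
Reversible adiabatic, γ = 1.40: T₃ = T₂·(P₃/P₂)^((γ−1)/γ) = 1064 K; V₃ = V₂·(P₂/P₃)^(1/γ) = 168.8 L.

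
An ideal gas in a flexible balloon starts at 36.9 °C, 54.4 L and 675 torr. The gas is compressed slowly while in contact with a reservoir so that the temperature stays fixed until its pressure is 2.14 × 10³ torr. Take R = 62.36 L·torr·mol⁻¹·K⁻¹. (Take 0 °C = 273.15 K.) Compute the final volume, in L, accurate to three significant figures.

V₂ ≈ 17.2 L

Convert: T₁ = 310.0 K.
T constant ⇒ Boyle's law P V = const: T₂ = T₁; V₂ = V₁·(P₁/P₂) = 17.16 L.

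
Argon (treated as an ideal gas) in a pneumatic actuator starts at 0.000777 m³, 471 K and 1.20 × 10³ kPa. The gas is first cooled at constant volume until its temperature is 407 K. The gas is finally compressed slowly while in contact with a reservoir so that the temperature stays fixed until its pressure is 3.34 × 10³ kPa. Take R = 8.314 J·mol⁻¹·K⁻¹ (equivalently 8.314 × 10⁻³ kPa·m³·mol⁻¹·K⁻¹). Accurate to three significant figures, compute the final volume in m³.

V constant ⇒ P ∝ T: V₂ = V₁; P₂ = P₁·(T₂/T₁) = 1037 kPa.
T constant ⇒ Boyle's law P V = const: T₃ = T₂; V₃ = V₂·(P₂/P₃) = 0.0002412 m³.

V₃ ≈ 0.000241 m³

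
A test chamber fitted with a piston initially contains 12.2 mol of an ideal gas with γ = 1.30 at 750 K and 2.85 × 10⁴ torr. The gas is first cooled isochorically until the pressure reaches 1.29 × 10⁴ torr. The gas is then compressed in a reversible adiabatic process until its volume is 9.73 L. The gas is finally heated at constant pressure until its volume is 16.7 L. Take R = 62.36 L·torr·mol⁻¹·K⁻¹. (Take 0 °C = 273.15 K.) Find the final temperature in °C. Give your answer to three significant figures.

From PV = nRT: V₁ = nRT₁/P₁ = 20.02 L.
V constant ⇒ P ∝ T: V₂ = V₁; T₂ = T₁·(P₂/P₁) = 339.5 K.
Reversible adiabatic, γ = 1.30: T₃ = T₂·(V₂/V₃)^(γ−1) = 421.5 K; P₃ = P₂·(V₂/V₃)^γ = 3.296e+04 torr.
Isobaric, so V/T is constant: P₄ = P₃; T₄ = T₃·(V₄/V₃) = 723.5 K.

T₄ ≈ 450 °C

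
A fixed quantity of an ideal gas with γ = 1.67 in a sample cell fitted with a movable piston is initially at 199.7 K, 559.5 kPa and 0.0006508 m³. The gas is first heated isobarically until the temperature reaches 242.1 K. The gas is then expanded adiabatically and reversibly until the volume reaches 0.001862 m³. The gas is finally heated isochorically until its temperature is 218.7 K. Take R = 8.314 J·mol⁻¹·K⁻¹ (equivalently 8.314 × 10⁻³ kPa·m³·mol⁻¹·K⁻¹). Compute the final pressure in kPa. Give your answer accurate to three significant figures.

Isobaric, so V/T is constant: P₂ = P₁; V₂ = V₁·(T₂/T₁) = 0.0007890 m³.
Adiabatic (γ = 1.67), T V^(γ−1) and P V^γ constant: T₃ = T₂·(V₂/V₃)^(γ−1) = 136.2 K; P₃ = P₂·(V₂/V₃)^γ = 133.4 kPa.
V constant ⇒ P ∝ T: V₄ = V₃; P₄ = P₃·(T₄/T₃) = 214.2 kPa.

P₄ ≈ 214 kPa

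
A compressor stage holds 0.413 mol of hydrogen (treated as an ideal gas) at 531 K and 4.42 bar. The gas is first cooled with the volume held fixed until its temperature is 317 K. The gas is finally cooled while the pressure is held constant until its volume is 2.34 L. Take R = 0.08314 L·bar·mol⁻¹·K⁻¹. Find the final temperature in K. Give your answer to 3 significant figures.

T₃ ≈ 180 K

From PV = nRT: V₁ = nRT₁/P₁ = 4.125 L.
V constant ⇒ P ∝ T: V₂ = V₁; P₂ = P₁·(T₂/T₁) = 2.639 bar.
P constant ⇒ V ∝ T: P₃ = P₂; T₃ = T₂·(V₃/V₂) = 179.8 K.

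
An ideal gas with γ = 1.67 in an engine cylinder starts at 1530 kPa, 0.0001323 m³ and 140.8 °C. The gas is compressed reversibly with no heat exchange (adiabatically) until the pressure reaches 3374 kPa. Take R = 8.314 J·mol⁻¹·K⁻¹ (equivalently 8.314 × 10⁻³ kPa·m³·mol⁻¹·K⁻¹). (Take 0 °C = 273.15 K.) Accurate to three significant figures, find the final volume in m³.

Convert: T₁ = 413.9 K.
Adiabatic (γ = 1.67), T V^(γ−1) and P V^γ constant: T₂ = T₁·(P₂/P₁)^((γ−1)/γ) = 568.5 K; V₂ = V₁·(P₁/P₂)^(1/γ) = 8.239e-05 m³.

V₂ ≈ 8.24e-05 m³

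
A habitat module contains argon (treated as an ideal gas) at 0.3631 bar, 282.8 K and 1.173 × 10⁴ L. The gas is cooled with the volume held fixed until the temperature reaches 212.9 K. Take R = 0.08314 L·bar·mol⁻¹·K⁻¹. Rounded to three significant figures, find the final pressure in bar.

P₂ ≈ 0.273 bar

Isochoric, so P/T is constant: V₂ = V₁; P₂ = P₁·(T₂/T₁) = 0.2734 bar.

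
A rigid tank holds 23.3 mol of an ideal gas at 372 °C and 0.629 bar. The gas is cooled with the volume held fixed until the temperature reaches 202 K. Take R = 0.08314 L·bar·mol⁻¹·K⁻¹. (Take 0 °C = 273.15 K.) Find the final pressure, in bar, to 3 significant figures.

P₂ ≈ 0.197 bar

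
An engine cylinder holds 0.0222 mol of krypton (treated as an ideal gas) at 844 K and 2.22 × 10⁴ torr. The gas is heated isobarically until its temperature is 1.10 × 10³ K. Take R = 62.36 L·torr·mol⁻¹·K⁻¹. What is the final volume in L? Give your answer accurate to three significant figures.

From PV = nRT: V₁ = nRT₁/P₁ = 0.05263 L.
Isobaric, so V/T is constant: P₂ = P₁; V₂ = V₁·(T₂/T₁) = 0.06860 L.

V₂ ≈ 0.0686 L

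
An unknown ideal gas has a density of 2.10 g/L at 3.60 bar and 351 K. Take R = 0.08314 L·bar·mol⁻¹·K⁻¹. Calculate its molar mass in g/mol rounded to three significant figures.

M ≈ 17.0 g/mol

ρ = PM/(RT) ⇒ M = ρRT/P = (2.10 × 0.08314 × 351.0) / 3.60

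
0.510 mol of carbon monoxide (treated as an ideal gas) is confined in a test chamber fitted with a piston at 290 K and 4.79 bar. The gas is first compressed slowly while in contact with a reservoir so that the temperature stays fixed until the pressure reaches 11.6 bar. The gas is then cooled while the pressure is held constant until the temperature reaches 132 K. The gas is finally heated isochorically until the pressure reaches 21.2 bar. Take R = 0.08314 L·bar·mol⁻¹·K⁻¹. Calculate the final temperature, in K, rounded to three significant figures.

From PV = nRT: V₁ = nRT₁/P₁ = 2.567 L.
T constant ⇒ Boyle's law P V = const: T₂ = T₁; V₂ = V₁·(P₁/P₂) = 1.060 L.
P constant ⇒ V ∝ T: P₃ = P₂; V₃ = V₂·(T₃/T₂) = 0.4825 L.
V constant ⇒ P ∝ T: V₄ = V₃; T₄ = T₃·(P₄/P₃) = 241.2 K.

T₄ ≈ 241 K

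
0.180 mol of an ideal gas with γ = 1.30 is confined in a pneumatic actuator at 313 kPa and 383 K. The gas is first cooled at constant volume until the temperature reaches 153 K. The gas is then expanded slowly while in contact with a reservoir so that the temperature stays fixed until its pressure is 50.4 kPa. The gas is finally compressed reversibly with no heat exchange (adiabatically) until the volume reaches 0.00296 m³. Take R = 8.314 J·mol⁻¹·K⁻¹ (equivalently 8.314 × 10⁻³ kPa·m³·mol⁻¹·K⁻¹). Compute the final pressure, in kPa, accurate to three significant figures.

From PV = nRT: V₁ = nRT₁/P₁ = 0.001831 m³.
V constant ⇒ P ∝ T: V₂ = V₁; P₂ = P₁·(T₂/T₁) = 125.0 kPa.
T constant ⇒ Boyle's law P V = const: T₃ = T₂; V₃ = V₂·(P₂/P₃) = 0.004543 m³.
Adiabatic (γ = 1.30), T V^(γ−1) and P V^γ constant: T₄ = T₃·(V₃/V₄)^(γ−1) = 174.0 K; P₄ = P₃·(V₃/V₄)^γ = 87.96 kPa.

P₄ ≈ 88.0 kPa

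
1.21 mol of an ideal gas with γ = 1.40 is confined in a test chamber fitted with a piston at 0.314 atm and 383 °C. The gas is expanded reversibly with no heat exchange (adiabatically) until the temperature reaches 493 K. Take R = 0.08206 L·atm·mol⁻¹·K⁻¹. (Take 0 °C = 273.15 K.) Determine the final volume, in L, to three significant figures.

Convert: T₁ = 656.1 K.
From PV = nRT: V₁ = nRT₁/P₁ = 207.5 L.
Adiabatic (γ = 1.40), T V^(γ−1) and P V^γ constant: P₂ = P₁·(T₂/T₁)^(γ/(γ−1)) = 0.1154 atm; V₂ = V₁·(T₁/T₂)^(1/(γ−1)) = 424.0 L.

V₂ ≈ 424 L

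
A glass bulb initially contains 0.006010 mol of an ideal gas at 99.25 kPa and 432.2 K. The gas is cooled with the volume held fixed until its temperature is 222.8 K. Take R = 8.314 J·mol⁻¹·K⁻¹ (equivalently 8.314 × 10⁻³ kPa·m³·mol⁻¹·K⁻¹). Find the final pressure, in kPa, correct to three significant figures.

P₂ ≈ 51.2 kPa

From PV = nRT: V₁ = nRT₁/P₁ = 0.0002176 m³.
Isochoric, so P/T is constant: V₂ = V₁; P₂ = P₁·(T₂/T₁) = 51.16 kPa.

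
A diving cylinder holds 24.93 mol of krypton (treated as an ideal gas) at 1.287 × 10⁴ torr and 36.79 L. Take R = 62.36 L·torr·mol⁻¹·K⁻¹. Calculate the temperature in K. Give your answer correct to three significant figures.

T ≈ 305 K

PV = nRT ⇒ T = PV/(nR) = (1.287e+04 × 36.79) / (24.93 × 62.36)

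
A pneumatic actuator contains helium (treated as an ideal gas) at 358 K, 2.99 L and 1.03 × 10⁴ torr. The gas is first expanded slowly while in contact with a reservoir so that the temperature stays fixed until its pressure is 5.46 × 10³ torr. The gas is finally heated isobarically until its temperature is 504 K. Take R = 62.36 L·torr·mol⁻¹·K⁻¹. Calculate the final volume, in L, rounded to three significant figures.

V₃ ≈ 7.94 L

T constant ⇒ Boyle's law P V = const: T₂ = T₁; V₂ = V₁·(P₁/P₂) = 5.640 L.
P constant ⇒ V ∝ T: P₃ = P₂; V₃ = V₂·(T₃/T₂) = 7.941 L.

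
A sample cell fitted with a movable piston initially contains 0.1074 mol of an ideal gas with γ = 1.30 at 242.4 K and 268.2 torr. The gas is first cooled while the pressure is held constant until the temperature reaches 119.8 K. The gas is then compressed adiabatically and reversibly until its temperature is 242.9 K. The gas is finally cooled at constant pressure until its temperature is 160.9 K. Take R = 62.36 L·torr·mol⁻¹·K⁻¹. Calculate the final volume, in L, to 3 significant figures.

From PV = nRT: V₁ = nRT₁/P₁ = 6.053 L.
P constant ⇒ V ∝ T: P₂ = P₁; V₂ = V₁·(T₂/T₁) = 2.992 L.
Reversible adiabatic, γ = 1.30: P₃ = P₂·(T₃/T₂)^(γ/(γ−1)) = 5737 torr; V₃ = V₂·(T₂/T₃)^(1/(γ−1)) = 0.2836 L.
Isobaric, so V/T is constant: P₄ = P₃; V₄ = V₃·(T₄/T₃) = 0.1878 L.

V₄ ≈ 0.188 L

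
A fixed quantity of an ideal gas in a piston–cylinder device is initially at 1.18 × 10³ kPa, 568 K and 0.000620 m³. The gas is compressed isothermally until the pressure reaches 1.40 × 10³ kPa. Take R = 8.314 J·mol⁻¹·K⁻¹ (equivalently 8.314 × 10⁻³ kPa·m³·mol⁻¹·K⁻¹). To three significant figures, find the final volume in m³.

V₂ ≈ 0.000523 m³

T constant ⇒ Boyle's law P V = const: T₂ = T₁; V₂ = V₁·(P₁/P₂) = 0.0005226 m³.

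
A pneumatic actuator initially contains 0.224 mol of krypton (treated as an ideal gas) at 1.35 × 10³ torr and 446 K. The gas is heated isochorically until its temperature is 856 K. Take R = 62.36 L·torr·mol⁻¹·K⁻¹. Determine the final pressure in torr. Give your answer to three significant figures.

P₂ ≈ 2.59e+03 torr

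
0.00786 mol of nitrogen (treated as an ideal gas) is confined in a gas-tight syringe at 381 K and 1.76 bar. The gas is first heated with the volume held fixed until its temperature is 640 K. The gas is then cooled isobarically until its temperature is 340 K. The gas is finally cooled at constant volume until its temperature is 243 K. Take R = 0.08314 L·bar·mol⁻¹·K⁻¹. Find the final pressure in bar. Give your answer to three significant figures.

P₄ ≈ 2.11 bar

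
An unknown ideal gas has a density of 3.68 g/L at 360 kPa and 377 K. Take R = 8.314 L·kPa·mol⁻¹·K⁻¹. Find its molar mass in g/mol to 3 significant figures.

M ≈ 32.0 g/mol

ρ = PM/(RT) ⇒ M = ρRT/P = (3.68 × 8.314 × 377.0) / 360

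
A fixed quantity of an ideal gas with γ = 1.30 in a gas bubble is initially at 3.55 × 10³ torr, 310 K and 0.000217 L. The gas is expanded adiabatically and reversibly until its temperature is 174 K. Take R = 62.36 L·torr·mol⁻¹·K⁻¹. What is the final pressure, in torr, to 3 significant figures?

Reversible adiabatic, γ = 1.30: P₂ = P₁·(T₂/T₁)^(γ/(γ−1)) = 290.7 torr; V₂ = V₁·(T₁/T₂)^(1/(γ−1)) = 0.001488 L.

P₂ ≈ 291 torr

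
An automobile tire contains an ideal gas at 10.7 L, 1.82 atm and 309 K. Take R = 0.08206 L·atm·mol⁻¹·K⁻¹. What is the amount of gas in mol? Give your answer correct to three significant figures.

PV = nRT ⇒ n = PV/(RT) = (1.82 × 10.7) / (0.08206 × 309)

n ≈ 0.768 mol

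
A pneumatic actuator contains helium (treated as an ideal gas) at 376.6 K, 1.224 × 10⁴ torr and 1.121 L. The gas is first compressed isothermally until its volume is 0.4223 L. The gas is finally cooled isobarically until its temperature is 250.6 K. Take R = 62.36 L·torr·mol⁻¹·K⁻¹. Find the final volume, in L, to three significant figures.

V₃ ≈ 0.281 L

Isothermal, so P V is constant: T₂ = T₁; P₂ = P₁·(V₁/V₂) = 3.249e+04 torr.
Isobaric, so V/T is constant: P₃ = P₂; V₃ = V₂·(T₃/T₂) = 0.2810 L.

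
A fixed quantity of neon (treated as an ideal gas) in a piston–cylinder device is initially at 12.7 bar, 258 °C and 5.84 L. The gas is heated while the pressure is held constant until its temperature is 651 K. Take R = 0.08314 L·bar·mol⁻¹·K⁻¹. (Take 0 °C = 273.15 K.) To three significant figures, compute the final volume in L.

Convert: T₁ = 531.1 K.
P constant ⇒ V ∝ T: P₂ = P₁; V₂ = V₁·(T₂/T₁) = 7.158 L.

V₂ ≈ 7.16 L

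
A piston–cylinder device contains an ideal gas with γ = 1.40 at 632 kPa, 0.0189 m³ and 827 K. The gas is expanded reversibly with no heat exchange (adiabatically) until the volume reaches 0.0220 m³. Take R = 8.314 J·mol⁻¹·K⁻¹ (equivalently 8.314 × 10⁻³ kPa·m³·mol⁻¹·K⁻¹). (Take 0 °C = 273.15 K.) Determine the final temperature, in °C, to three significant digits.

T₂ ≈ 505 °C

Reversible adiabatic, γ = 1.40: T₂ = T₁·(V₁/V₂)^(γ−1) = 778.3 K; P₂ = P₁·(V₁/V₂)^γ = 510.9 kPa.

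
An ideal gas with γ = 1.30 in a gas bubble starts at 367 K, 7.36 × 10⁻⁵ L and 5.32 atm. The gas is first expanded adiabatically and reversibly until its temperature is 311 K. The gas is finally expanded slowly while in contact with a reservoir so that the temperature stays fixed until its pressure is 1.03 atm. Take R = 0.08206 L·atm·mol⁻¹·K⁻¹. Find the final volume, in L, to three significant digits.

V₃ ≈ 0.000322 L

Adiabatic (γ = 1.30), T V^(γ−1) and P V^γ constant: P₂ = P₁·(T₂/T₁)^(γ/(γ−1)) = 2.596 atm; V₂ = V₁·(T₁/T₂)^(1/(γ−1)) = 0.0001278 L.
T constant ⇒ Boyle's law P V = const: T₃ = T₂; V₃ = V₂·(P₂/P₃) = 0.0003221 L.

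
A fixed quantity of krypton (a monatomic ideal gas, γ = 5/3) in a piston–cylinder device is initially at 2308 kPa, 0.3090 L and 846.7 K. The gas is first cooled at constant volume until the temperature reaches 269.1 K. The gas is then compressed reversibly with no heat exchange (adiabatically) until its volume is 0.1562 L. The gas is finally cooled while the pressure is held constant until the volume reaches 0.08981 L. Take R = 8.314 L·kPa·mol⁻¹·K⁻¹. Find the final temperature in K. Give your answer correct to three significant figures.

Isochoric, so P/T is constant: V₂ = V₁; P₂ = P₁·(T₂/T₁) = 733.5 kPa.
Reversible adiabatic, γ = 5/3: T₃ = T₂·(V₂/V₃)^(γ−1) = 424.1 K; P₃ = P₂·(V₂/V₃)^γ = 2287 kPa.
P constant ⇒ V ∝ T: P₄ = P₃; T₄ = T₃·(V₄/V₃) = 243.8 K.

T₄ ≈ 244 K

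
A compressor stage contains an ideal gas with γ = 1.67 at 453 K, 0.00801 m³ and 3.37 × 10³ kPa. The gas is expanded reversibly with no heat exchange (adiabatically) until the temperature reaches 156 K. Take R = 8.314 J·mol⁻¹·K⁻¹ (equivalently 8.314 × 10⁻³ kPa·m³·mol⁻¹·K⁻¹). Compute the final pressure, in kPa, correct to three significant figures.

Reversible adiabatic, γ = 1.67: P₂ = P₁·(T₂/T₁)^(γ/(γ−1)) = 236.4 kPa; V₂ = V₁·(T₁/T₂)^(1/(γ−1)) = 0.03932 m³.

P₂ ≈ 236 kPa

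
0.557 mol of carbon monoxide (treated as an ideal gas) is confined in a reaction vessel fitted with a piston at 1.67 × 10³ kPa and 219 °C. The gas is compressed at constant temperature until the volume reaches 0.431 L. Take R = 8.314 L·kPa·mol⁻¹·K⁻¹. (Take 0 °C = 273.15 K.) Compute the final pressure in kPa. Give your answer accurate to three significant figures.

P₂ ≈ 5.29e+03 kPa

Convert: T₁ = 492.1 K.
From PV = nRT: V₁ = nRT₁/P₁ = 1.365 L.
T constant ⇒ Boyle's law P V = const: T₂ = T₁; P₂ = P₁·(V₁/V₂) = 5288 kPa.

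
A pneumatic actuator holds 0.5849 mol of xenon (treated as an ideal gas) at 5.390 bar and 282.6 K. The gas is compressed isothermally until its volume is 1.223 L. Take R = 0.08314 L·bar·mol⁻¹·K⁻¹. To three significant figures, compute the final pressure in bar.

From PV = nRT: V₁ = nRT₁/P₁ = 2.550 L.
T constant ⇒ Boyle's law P V = const: T₂ = T₁; P₂ = P₁·(V₁/V₂) = 11.24 bar.

P₂ ≈ 11.2 bar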